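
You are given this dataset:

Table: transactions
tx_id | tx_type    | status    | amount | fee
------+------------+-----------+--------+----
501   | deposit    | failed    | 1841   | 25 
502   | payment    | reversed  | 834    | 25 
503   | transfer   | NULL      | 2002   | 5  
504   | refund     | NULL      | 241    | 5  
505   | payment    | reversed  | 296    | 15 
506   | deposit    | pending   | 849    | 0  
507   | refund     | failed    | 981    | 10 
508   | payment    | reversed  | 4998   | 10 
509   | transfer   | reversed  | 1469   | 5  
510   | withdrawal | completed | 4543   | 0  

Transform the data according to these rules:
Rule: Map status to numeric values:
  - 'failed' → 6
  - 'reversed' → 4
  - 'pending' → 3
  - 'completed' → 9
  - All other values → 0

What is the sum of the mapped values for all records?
40

Step 1: Apply mapping to each record
Step 2: Count by status:
  'failed': 2 records × 6 = 12
  'reversed': 4 records × 4 = 16
  'pending': 1 records × 3 = 3
  'completed': 1 records × 9 = 9
Step 3: Sum all mapped values = 40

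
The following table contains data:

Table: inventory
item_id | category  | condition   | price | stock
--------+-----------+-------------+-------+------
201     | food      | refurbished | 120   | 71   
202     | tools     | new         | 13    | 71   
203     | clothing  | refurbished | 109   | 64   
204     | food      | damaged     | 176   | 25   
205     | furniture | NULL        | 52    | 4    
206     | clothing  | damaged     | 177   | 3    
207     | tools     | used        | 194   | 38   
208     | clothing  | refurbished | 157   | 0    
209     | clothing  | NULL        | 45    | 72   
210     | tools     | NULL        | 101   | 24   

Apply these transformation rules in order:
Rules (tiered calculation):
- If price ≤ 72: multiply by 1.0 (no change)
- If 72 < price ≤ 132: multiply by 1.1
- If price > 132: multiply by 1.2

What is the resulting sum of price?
1317.8

Step 1: Tier 1 (price ≤ 72): 3 records, sum = 110 × 1.0 = 110.0
Step 2: Tier 2 (72 < price ≤ 132): 3 records, sum = 330 × 1.1 = 363.0
Step 3: Tier 3 (price > 132): 4 records, sum = 704 × 1.2 = 844.8
Step 4: Final sum = 110.0 + 363.0 + 844.8 = 1317.8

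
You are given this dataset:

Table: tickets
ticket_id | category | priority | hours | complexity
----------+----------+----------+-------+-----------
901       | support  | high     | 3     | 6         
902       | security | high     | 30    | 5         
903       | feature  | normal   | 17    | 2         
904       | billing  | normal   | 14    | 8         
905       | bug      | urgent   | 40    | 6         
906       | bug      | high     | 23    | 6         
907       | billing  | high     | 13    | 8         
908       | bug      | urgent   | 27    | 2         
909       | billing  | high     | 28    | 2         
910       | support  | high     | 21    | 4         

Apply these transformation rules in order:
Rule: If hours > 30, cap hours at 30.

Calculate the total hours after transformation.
206

Step 1: 1 records have hours > 30
Step 2: These records originally summed to 40
Step 3: After capping: 1 × 30 = 30
Step 4: Unaffected records sum: 176
Step 5: Final sum = 30 + 176 = 206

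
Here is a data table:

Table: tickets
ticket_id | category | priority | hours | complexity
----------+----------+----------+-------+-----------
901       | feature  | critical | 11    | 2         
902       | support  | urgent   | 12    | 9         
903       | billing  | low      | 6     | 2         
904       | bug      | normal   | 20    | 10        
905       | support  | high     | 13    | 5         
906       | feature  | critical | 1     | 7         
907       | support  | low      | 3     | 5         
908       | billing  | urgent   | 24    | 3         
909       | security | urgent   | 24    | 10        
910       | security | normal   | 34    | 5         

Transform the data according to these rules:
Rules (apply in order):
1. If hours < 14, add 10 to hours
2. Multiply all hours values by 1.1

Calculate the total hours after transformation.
228.8

Step 1: Apply Rule 1 - Add 10 to records with hours < 14
  - 6 records affected: 46 + (6 × 10) = 106
  - Unaffected records: 102
  - Sum after Rule 1: 208
Step 2: Apply Rule 2 - Multiply all by 1.1
  - 208 × 1.1 = 228.8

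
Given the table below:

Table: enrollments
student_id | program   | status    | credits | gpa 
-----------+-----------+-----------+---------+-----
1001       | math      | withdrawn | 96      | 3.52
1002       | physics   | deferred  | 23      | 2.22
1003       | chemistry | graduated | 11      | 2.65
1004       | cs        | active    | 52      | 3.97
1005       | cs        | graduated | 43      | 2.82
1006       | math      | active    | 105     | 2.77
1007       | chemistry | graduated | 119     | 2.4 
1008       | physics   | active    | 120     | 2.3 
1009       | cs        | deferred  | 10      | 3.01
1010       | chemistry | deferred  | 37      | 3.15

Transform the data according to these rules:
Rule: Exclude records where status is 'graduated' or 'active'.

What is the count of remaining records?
4

Step 1: Count records to exclude
  - 3 (graduated) + 3 (active) = 6 records
Step 2: Total records: 10
Step 3: Remaining = 10 - 6 = 4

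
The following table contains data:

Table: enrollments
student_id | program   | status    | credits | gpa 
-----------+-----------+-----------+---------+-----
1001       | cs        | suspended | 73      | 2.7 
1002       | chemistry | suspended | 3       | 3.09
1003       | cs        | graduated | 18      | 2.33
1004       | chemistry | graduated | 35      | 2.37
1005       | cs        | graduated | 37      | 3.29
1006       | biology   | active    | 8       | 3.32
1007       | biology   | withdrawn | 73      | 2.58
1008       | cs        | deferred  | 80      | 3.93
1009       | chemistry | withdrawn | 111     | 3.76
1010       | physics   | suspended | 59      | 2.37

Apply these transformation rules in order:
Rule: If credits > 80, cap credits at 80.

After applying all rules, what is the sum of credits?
466

Step 1: 1 records have credits > 80
Step 2: These records originally summed to 111
Step 3: After capping: 1 × 80 = 80
Step 4: Unaffected records sum: 386
Step 5: Final sum = 80 + 386 = 466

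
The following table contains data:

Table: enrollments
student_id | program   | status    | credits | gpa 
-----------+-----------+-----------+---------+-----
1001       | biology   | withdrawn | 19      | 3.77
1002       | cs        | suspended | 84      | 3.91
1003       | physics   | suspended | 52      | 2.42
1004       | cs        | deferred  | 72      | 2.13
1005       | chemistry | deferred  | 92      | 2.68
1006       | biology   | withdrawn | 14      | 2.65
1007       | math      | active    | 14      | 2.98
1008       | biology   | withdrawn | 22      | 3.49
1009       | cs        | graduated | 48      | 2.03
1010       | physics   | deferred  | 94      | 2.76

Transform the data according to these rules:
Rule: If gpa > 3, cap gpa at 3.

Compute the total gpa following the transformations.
26.65

Step 1: 3 records have gpa > 3
Step 2: These records originally summed to 11.17
Step 3: After capping: 3 × 3 = 9
Step 4: Unaffected records sum: 17.65
Step 5: Final sum = 9 + 17.65 = 26.65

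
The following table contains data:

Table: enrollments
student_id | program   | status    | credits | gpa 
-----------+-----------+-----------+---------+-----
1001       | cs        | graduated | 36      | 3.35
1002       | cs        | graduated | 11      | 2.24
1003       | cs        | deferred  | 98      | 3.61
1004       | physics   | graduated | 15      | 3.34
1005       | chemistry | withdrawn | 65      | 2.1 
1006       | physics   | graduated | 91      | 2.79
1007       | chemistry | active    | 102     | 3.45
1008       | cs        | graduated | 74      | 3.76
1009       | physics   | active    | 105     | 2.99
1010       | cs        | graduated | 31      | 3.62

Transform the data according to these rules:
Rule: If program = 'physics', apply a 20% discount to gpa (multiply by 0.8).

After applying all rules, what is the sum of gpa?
29.43

Step 1: Records with program = 'physics' have total gpa = 9.12
Step 2: Apply multiplier: 9.12 × 0.8 = 7.3
Step 3: Other records total: 22.13
Step 4: Final sum = 7.3 + 22.13 = 29.43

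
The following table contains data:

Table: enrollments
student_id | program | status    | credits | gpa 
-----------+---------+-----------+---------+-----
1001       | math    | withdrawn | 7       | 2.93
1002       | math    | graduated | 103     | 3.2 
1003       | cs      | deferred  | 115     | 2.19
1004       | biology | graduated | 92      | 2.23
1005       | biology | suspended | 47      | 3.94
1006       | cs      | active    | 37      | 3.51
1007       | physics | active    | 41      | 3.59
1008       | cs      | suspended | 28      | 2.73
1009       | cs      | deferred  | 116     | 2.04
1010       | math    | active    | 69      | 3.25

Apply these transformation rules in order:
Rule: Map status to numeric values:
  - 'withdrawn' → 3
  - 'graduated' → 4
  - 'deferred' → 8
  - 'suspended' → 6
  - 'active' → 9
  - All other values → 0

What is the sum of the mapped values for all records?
66

Step 1: Apply mapping to each record
Step 2: Count by status:
  'withdrawn': 1 records × 3 = 3
  'graduated': 2 records × 4 = 8
  'deferred': 2 records × 8 = 16
  'suspended': 2 records × 6 = 12
  'active': 3 records × 9 = 27
Step 3: Sum all mapped values = 66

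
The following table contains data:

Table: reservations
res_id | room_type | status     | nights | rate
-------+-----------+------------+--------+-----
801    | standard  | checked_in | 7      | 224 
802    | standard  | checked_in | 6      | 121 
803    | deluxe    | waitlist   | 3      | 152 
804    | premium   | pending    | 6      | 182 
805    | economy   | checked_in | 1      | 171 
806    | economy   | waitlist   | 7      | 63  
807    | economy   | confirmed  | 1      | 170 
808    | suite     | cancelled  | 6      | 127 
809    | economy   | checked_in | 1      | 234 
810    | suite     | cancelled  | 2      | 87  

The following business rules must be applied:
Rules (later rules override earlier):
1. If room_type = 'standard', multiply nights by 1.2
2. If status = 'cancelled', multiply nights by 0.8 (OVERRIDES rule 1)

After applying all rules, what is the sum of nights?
41.0

Step 1: Rule 2 takes priority for records with status = 'cancelled'
  - 2 records: 8 × 0.8 = 6.4
Step 2: Rule 1 applies to remaining records with room_type = 'standard'
  - 2 records: 13 × 1.2 = 15.6
Step 3: Other records unchanged: 19
Step 4: Final sum = 6.4 + 15.6 + 19 = 41.0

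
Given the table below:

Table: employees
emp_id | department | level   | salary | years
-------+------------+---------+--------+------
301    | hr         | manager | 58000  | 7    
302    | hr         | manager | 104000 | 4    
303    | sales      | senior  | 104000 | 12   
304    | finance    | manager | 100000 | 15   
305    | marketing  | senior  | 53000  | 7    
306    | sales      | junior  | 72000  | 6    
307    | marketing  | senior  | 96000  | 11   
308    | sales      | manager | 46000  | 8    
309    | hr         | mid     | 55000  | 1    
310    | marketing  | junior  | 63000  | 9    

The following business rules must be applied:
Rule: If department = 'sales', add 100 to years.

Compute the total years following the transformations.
380

Step 1: Count records where department = 'sales': 3
Step 2: Total bonus added: 3 × 100 = 300
Step 3: Original sum of years: 80
Step 4: Final sum = 80 + 300 = 380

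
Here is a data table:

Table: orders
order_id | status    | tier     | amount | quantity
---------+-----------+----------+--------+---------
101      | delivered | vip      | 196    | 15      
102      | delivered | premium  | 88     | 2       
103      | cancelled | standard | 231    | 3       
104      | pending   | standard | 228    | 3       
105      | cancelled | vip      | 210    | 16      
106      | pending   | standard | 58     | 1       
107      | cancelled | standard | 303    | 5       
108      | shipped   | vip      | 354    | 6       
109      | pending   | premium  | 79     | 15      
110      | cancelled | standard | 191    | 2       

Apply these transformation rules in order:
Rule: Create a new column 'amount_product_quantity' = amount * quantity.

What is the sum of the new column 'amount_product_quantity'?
13117

Step 1: For each record, compute amount * quantity
Example calculations:
  196 * 15 = 2940
  88 * 2 = 176
  231 * 3 = 693
  ...
Step 2: Sum all derived values
Step 3: Total = 13117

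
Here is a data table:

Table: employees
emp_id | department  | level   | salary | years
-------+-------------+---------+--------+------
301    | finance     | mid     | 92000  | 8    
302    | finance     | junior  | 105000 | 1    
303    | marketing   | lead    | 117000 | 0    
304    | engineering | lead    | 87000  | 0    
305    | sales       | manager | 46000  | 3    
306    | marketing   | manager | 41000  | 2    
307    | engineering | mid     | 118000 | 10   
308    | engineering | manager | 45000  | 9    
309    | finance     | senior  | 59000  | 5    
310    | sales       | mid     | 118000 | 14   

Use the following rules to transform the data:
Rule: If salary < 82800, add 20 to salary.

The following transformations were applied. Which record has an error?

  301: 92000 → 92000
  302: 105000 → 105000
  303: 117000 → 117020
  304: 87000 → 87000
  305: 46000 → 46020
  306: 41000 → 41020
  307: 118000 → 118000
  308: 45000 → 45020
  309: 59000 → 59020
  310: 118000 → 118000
Record 303 has an error. The correct transformed value should be 117000, not 117020.

Step 1: Check each record against the rule
Step 2: Record 303 has salary = 117000
Step 3: Since 117000 >= 82800, the bonus should not have been applied
Step 4: Correct value = 117000, but claimed value = 117020
Conclusion: Record 303 has the error.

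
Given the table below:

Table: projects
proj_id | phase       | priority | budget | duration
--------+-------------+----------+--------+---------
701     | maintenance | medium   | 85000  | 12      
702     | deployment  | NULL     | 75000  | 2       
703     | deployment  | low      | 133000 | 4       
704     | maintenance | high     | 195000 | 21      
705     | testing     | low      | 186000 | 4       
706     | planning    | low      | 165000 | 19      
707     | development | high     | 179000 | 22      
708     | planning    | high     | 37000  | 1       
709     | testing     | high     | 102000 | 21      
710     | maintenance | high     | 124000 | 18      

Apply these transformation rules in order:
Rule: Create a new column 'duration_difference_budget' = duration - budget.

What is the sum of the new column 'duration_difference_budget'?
-1280876

Step 1: For each record, compute duration - budget
Example calculations:
  12 - 85000 = -84988
  2 - 75000 = -74998
  4 - 133000 = -132996
  ...
Step 2: Sum all derived values
Step 3: Total = -1280876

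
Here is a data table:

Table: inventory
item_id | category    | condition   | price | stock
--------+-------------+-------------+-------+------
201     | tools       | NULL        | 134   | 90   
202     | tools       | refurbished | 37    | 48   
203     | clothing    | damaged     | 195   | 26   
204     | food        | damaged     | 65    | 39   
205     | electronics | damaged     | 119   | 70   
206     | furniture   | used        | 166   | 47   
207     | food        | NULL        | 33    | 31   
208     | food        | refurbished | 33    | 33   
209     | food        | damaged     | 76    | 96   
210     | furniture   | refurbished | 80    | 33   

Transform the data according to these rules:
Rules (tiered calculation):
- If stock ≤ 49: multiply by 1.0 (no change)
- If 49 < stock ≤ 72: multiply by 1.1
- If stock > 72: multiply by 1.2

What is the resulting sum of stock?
557.2

Step 1: Tier 1 (stock ≤ 49): 7 records, sum = 257 × 1.0 = 257.0
Step 2: Tier 2 (49 < stock ≤ 72): 1 records, sum = 70 × 1.1 = 77.0
Step 3: Tier 3 (stock > 72): 2 records, sum = 186 × 1.2 = 223.2
Step 4: Final sum = 257.0 + 77.0 + 223.2 = 557.2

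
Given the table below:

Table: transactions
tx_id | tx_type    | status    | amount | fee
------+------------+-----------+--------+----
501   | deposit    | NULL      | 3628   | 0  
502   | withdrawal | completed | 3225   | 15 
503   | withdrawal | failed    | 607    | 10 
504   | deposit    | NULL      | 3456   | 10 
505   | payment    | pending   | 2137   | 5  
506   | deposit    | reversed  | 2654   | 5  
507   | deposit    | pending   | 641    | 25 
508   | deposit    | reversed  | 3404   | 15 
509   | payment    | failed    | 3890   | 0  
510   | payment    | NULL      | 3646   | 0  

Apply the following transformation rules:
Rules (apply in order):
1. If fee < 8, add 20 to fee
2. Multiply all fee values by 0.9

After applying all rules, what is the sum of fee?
166.5

Step 1: Apply Rule 1 - Add 20 to records with fee < 8
  - 5 records affected: 10 + (5 × 20) = 110
  - Unaffected records: 75
  - Sum after Rule 1: 185
Step 2: Apply Rule 2 - Multiply all by 0.9
  - 185 × 0.9 = 166.5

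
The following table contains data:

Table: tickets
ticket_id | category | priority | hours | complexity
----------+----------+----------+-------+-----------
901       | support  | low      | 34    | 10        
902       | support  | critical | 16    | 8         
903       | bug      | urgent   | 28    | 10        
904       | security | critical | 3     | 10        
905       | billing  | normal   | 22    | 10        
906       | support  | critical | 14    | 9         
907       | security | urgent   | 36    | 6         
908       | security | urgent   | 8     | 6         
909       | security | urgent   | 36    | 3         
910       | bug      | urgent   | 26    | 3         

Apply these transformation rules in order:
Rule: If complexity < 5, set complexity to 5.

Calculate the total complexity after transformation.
79

Step 1: 2 records have complexity < 5
Step 2: These records originally summed to 6
Step 3: After setting to minimum: 2 × 5 = 10
Step 4: Unaffected records sum: 69
Step 5: Final sum = 10 + 69 = 79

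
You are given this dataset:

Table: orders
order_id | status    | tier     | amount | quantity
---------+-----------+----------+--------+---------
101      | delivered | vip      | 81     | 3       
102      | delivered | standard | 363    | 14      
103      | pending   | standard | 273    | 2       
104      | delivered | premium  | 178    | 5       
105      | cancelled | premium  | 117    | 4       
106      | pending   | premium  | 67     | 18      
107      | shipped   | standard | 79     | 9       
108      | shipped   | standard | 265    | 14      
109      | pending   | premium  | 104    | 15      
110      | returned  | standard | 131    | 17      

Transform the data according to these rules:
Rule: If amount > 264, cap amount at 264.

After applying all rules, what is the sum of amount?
1549

Step 1: 3 records have amount > 264
Step 2: These records originally summed to 901
Step 3: After capping: 3 × 264 = 792
Step 4: Unaffected records sum: 757
Step 5: Final sum = 792 + 757 = 1549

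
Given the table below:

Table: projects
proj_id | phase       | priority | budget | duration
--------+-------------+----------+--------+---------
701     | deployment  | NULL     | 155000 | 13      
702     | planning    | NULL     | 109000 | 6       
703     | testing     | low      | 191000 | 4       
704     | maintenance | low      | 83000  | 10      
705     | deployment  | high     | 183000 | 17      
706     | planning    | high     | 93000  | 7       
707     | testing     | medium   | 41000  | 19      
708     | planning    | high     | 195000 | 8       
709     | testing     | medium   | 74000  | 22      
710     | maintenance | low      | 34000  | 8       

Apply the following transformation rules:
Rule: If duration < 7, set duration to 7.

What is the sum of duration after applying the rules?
118

Step 1: 2 records have duration < 7
Step 2: These records originally summed to 10
Step 3: After setting to minimum: 2 × 7 = 14
Step 4: Unaffected records sum: 104
Step 5: Final sum = 14 + 104 = 118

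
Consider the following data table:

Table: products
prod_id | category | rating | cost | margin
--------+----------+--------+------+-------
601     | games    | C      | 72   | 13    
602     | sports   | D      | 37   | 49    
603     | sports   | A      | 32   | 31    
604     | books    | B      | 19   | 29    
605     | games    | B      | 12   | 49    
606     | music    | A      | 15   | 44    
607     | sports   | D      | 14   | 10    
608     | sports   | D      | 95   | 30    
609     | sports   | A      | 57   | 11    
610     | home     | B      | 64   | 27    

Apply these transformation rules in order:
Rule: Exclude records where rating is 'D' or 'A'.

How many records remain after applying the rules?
4

Step 1: Count records to exclude
  - 3 (D) + 3 (A) = 6 records
Step 2: Total records: 10
Step 3: Remaining = 10 - 6 = 4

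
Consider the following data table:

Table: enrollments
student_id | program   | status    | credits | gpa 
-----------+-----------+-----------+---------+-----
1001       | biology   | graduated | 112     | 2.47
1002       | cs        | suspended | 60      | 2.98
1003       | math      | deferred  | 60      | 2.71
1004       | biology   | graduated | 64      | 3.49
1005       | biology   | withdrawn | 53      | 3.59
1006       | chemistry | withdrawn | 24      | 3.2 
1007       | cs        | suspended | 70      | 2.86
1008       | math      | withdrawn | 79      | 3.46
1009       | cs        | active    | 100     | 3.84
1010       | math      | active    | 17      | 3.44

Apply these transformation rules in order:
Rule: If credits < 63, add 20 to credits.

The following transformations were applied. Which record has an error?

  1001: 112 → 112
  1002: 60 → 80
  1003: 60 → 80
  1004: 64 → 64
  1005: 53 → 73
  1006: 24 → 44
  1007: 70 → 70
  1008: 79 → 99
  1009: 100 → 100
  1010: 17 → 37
Record 1008 has an error. The correct transformed value should be 79, not 99.

Step 1: Check each record against the rule
Step 2: Record 1008 has credits = 79
Step 3: Since 79 >= 63, the bonus should not have been applied
Step 4: Correct value = 79, but claimed value = 99
Conclusion: Record 1008 has the error.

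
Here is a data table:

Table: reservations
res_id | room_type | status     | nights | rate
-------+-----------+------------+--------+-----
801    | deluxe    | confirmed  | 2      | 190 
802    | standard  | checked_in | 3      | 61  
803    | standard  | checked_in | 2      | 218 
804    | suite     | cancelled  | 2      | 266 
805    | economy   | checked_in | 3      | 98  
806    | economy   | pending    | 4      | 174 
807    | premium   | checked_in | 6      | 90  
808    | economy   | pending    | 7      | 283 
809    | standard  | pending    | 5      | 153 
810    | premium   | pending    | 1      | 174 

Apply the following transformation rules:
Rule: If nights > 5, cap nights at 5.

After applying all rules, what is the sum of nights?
32

Step 1: 2 records have nights > 5
Step 2: These records originally summed to 13
Step 3: After capping: 2 × 5 = 10
Step 4: Unaffected records sum: 22
Step 5: Final sum = 10 + 22 = 32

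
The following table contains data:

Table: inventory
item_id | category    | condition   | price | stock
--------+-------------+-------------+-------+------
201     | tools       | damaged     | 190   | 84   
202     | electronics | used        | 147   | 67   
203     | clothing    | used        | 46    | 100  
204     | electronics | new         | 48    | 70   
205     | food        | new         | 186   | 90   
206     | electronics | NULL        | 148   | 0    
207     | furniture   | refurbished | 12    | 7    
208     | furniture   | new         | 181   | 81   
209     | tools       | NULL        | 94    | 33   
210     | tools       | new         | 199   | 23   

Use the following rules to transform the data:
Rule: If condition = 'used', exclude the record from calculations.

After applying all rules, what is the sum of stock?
388

Step 1: Identify records where condition = 'used'
Step 2: The excluded records sum to 167
Step 3: Original total stock = 555
Step 4: Remaining total = 555 - 167 = 388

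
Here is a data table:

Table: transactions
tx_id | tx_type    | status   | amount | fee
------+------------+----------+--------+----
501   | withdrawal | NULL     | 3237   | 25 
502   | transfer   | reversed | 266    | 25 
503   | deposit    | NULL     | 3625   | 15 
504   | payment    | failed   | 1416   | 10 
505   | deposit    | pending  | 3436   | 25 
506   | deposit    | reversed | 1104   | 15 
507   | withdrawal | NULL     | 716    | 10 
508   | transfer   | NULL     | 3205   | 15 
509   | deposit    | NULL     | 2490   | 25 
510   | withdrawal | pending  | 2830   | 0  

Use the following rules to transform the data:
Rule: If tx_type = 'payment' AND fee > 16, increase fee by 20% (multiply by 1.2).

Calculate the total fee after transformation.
165

Step 1: Find records where tx_type = 'payment' AND fee > 16
Step 2: 0 records match, summing to 0
Step 3: After multiplier: 0 × 1.2 = 0.0
Step 4: Unaffected records sum: 165
Step 5: Final sum = 0.0 + 165 = 165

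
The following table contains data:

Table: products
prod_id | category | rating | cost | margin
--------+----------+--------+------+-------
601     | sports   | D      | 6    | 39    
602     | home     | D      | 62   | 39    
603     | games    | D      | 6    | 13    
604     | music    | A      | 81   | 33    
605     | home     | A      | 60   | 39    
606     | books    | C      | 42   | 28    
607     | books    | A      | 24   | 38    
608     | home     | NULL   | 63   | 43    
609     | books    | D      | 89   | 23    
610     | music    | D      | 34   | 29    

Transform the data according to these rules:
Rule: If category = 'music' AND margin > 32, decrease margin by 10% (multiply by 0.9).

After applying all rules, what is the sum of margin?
320.7

Step 1: Find records where category = 'music' AND margin > 32
Step 2: 1 records match, summing to 33
Step 3: After multiplier: 33 × 0.9 = 29.7
Step 4: Unaffected records sum: 291
Step 5: Final sum = 29.7 + 291 = 320.7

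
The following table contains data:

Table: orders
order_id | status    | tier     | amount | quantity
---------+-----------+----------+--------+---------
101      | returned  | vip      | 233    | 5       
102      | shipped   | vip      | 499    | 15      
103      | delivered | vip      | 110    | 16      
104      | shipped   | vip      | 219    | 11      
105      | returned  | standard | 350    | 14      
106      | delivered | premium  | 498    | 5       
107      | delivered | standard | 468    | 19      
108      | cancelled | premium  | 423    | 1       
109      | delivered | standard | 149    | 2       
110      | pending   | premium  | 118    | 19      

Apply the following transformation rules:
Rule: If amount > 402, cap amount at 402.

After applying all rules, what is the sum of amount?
2787

Step 1: 4 records have amount > 402
Step 2: These records originally summed to 1888
Step 3: After capping: 4 × 402 = 1608
Step 4: Unaffected records sum: 1179
Step 5: Final sum = 1608 + 1179 = 2787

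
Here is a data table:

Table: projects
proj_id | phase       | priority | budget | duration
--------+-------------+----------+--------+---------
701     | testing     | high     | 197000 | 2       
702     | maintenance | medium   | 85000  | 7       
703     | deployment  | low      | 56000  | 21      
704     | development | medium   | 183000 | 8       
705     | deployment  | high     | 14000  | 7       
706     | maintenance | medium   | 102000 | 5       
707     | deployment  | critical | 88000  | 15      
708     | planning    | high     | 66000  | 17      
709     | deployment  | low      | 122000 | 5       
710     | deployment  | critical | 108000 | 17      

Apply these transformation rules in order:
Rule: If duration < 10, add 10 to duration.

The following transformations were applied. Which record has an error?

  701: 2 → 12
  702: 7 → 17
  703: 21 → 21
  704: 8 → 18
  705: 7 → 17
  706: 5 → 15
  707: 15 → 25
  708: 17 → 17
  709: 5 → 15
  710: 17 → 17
Record 707 has an error. The correct transformed value should be 15, not 25.

Step 1: Check each record against the rule
Step 2: Record 707 has duration = 15
Step 3: Since 15 >= 10, the bonus should not have been applied
Step 4: Correct value = 15, but claimed value = 25
Conclusion: Record 707 has the error.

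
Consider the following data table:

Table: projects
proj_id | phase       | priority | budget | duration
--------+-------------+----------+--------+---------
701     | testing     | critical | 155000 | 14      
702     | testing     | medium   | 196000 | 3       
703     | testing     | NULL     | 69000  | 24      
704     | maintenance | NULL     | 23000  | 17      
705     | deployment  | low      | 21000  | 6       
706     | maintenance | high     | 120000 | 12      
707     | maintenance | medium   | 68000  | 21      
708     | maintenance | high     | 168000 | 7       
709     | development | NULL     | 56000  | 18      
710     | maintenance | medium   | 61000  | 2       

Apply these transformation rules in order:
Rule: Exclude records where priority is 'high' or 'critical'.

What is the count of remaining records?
7

Step 1: Count records to exclude
  - 2 (high) + 1 (critical) = 3 records
Step 2: Total records: 10
Step 3: Remaining = 10 - 3 = 7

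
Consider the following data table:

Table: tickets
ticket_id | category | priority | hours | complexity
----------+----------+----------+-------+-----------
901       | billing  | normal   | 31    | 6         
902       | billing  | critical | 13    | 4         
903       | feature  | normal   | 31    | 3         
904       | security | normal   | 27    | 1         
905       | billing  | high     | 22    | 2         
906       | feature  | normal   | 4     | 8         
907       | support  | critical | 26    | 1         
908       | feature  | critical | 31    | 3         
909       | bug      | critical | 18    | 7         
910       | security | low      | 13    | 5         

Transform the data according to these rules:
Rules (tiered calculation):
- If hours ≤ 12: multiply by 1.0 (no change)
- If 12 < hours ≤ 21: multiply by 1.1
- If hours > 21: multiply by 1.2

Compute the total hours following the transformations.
254.0

Step 1: Tier 1 (hours ≤ 12): 1 records, sum = 4 × 1.0 = 4.0
Step 2: Tier 2 (12 < hours ≤ 21): 3 records, sum = 44 × 1.1 = 48.4
Step 3: Tier 3 (hours > 21): 6 records, sum = 168 × 1.2 = 201.6
Step 4: Final sum = 4.0 + 48.4 + 201.6 = 254.0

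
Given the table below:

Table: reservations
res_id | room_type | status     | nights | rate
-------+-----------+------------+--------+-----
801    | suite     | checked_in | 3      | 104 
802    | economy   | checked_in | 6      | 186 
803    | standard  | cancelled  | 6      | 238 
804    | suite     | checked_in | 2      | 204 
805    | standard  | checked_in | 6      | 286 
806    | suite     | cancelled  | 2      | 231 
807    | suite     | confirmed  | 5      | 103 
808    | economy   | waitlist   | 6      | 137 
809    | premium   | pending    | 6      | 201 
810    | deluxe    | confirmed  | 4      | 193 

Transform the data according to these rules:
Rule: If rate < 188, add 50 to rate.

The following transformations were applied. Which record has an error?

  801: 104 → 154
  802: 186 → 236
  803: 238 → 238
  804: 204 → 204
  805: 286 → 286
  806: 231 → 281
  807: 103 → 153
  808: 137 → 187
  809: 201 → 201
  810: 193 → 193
Record 806 has an error. The correct transformed value should be 231, not 281.

Step 1: Check each record against the rule
Step 2: Record 806 has rate = 231
Step 3: Since 231 >= 188, the bonus should not have been applied
Step 4: Correct value = 231, but claimed value = 281
Conclusion: Record 806 has the error.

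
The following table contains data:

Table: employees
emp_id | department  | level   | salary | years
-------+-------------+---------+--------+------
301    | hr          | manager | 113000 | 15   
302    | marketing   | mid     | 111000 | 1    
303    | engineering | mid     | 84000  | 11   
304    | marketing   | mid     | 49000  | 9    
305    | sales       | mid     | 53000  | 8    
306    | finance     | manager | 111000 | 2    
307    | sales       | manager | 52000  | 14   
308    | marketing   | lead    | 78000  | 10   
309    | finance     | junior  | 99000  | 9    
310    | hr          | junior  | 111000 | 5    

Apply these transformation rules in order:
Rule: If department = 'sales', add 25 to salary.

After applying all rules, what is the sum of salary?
861050

Step 1: Count records where department = 'sales': 2
Step 2: Total bonus added: 2 × 25 = 50
Step 3: Original sum of salary: 861000
Step 4: Final sum = 861000 + 50 = 861050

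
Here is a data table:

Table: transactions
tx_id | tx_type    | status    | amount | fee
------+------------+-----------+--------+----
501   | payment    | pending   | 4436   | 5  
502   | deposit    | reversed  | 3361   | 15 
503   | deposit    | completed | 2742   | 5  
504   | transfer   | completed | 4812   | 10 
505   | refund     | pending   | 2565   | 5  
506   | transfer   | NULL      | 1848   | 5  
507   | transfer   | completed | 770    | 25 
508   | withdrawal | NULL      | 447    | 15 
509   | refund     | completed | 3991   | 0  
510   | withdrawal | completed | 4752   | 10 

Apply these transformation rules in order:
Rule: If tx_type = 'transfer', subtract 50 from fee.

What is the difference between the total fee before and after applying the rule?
150

Step 1: Original sum of fee = 95
Step 2: 3 records have tx_type = 'transfer'
Step 3: Each affected record changes by -50
Step 4: Total change = 3 × -50 = -150
Step 5: New sum = 95 + -150 = -55
Step 6: Difference = |-55 - 95| = 150
        (Sum decreased by 150)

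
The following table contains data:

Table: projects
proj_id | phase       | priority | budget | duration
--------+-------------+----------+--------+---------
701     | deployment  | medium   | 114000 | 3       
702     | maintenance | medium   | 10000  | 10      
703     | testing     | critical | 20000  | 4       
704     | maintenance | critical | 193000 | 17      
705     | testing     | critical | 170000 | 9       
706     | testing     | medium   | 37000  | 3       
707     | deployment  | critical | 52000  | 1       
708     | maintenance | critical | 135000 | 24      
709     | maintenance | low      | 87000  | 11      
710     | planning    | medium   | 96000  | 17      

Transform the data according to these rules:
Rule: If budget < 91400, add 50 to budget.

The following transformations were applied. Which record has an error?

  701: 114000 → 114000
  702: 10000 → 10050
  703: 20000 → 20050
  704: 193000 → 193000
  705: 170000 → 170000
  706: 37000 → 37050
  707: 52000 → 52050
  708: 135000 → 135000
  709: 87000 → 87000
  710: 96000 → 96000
Record 709 has an error. The correct transformed value should be 87050, not 87000.

Step 1: Check each record against the rule
Step 2: Record 709 has budget = 87000
Step 3: Since 87000 < 91400, the bonus should have been applied
Step 4: Correct value = 87050, but claimed value = 87000
Conclusion: Record 709 has the error.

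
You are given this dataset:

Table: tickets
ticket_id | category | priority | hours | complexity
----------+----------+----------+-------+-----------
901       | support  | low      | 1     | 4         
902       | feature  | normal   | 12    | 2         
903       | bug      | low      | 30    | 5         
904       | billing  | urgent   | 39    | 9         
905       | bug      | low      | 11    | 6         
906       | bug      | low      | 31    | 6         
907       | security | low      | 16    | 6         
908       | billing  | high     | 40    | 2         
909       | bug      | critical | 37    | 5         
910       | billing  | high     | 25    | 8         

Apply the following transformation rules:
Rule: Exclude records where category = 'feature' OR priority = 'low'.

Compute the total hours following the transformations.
141

Step 1: Find records where category = 'feature' OR priority = 'low'
Step 2: 6 records match, summing to 101
Step 3: Original sum: 242
Step 4: Remaining sum = 242 - 101 = 141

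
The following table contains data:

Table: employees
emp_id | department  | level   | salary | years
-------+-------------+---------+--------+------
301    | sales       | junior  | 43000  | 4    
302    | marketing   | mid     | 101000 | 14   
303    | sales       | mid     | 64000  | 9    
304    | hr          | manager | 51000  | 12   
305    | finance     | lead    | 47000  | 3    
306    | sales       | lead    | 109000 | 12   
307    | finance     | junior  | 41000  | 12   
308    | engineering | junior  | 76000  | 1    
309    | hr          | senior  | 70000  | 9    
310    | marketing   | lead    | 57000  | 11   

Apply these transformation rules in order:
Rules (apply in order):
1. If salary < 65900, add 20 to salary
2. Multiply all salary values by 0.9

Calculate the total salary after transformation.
593208.0

Step 1: Apply Rule 1 - Add 20 to records with salary < 65900
  - 6 records affected: 303000 + (6 × 20) = 303120
  - Unaffected records: 356000
  - Sum after Rule 1: 659120
Step 2: Apply Rule 2 - Multiply all by 0.9
  - 659120 × 0.9 = 593208.0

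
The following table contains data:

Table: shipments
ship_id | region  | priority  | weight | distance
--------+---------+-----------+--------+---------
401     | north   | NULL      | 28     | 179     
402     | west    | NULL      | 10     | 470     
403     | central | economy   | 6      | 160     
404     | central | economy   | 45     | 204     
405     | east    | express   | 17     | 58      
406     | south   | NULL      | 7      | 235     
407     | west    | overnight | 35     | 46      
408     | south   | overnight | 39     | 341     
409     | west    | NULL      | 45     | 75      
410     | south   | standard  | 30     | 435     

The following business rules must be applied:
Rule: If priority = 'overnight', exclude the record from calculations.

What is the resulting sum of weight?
188

Step 1: Identify records where priority = 'overnight'
Step 2: The excluded records sum to 74
Step 3: Original total weight = 262
Step 4: Remaining total = 262 - 74 = 188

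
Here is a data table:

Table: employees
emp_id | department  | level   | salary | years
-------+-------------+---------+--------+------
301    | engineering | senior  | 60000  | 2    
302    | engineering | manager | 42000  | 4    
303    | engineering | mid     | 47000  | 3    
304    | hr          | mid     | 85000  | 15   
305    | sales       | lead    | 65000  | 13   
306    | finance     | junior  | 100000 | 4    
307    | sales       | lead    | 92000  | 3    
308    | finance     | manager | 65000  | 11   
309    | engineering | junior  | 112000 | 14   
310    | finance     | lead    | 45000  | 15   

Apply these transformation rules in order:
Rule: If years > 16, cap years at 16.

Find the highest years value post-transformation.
15

Step 1: Original maximum years = 15
Step 2: Check cap of 16 against maximum
Step 3: No records exceed the cap (max 15 <= cap 16), so no capping applies
Step 4: Maximum after transformation = 15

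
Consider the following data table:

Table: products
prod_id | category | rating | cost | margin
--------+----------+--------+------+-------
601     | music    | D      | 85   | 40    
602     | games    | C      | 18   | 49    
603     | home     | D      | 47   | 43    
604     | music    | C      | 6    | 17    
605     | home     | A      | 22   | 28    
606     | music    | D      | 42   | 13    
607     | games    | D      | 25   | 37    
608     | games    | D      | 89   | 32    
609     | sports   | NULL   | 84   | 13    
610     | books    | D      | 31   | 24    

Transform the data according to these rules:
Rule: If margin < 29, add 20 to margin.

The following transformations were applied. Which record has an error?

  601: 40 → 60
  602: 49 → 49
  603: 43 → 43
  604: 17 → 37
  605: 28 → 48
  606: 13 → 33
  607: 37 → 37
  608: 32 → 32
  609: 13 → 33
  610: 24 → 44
Record 601 has an error. The correct transformed value should be 40, not 60.

Step 1: Check each record against the rule
Step 2: Record 601 has margin = 40
Step 3: Since 40 >= 29, the bonus should not have been applied
Step 4: Correct value = 40, but claimed value = 60
Conclusion: Record 601 has the error.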